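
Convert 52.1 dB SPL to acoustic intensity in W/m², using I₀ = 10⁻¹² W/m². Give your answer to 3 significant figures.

1.62e-07 W/m²

L = 10·log₁₀(I/I₀) ⇒ I = I₀·10^(L/10) = 10⁻¹² × 10^5.21.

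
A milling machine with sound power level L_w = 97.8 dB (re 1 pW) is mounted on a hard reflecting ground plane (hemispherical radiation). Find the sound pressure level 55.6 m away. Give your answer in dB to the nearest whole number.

55 dB

Free-field hemispherical radiation: L_p = L_w − 10·log₁₀(2π·r²), r = 55.6 m.
2π·r² = 1.942e+04 m², 10·log₁₀ of that is 42.883 dB.
L_p = 97.8 − 42.883 = 54.92 dB.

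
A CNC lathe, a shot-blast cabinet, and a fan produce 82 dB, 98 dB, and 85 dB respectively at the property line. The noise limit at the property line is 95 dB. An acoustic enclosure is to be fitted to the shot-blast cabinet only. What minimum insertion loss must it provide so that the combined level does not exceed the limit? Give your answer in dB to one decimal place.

3.7 dB

Fixed contribution from the other sources: Σ 10^(L/10) = 10^(82/10) + 10^(85/10) = 4.747e+08 (86.76 dB).
The limit corresponds to 10^(95/10) = 3.162e+09; subtracting the fixed part leaves 2.688e+09 for the shot-blast cabinet, i.e. 94.29 dB.
So the shot-blast cabinet must be reduced from 98 to 94.29 dB: IL = 3.71 dB.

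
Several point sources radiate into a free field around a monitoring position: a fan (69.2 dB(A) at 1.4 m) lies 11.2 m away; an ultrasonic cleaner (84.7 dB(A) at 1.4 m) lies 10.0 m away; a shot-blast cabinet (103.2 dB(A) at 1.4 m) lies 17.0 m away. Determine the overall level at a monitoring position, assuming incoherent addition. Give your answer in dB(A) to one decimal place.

81.7 dB(A)

Propagate each source to the receiver with L = L_ref − 20·log₁₀(r/r_ref), then add intensities.
fan: 69.2 − 20·log₁₀(11.2/1.4) = 69.2 − 18.06 = 51.14 dB(A).
ultrasonic cleaner: 84.7 − 20·log₁₀(10.0/1.4) = 84.7 − 17.08 = 67.62 dB(A).
shot-blast cabinet: 103.2 − 20·log₁₀(17.0/1.4) = 103.2 − 21.69 = 81.51 dB(A).
Σ 10^(L/10) = 1.476e+08 → L_total = 10·log₁₀(1.476e+08) = 81.69 dB(A).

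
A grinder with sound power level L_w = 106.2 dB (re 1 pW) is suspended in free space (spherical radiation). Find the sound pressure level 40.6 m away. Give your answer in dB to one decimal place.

63.0 dB

L_p = L_w − 10·log₁₀(4π·r²) with r = 40.6 m.
4π·r² = 2.071e+04 m², 10·log₁₀ of that is 43.163 dB.
L_p = 106.2 − 43.163 = 63.04 dB.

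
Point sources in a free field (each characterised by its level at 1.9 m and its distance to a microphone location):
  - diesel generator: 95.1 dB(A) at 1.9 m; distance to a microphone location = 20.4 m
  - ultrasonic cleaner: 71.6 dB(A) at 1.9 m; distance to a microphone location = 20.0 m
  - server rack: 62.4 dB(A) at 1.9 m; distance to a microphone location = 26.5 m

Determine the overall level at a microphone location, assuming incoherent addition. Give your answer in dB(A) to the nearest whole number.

75 dB(A)

Propagate each source to the receiver with L = L_ref − 20·log₁₀(r/r_ref), then add intensities.
diesel generator: 95.1 − 20·log₁₀(20.4/1.9) = 95.1 − 20.62 = 74.48 dB(A).
ultrasonic cleaner: 71.6 − 20·log₁₀(20.0/1.9) = 71.6 − 20.45 = 51.15 dB(A).
server rack: 62.4 − 20·log₁₀(26.5/1.9) = 62.4 − 22.89 = 39.51 dB(A).
Σ 10^(L/10) = 2.821e+07 → L_total = 10·log₁₀(2.821e+07) = 74.50 dB(A).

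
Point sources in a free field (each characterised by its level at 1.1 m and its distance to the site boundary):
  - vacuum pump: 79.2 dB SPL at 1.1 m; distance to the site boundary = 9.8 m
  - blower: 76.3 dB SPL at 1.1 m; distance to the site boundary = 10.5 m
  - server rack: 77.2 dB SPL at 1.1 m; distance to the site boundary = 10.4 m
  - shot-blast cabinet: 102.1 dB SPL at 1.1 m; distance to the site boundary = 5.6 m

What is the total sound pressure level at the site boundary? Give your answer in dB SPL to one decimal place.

88.0 dB SPL

First find each source's level at the receiver (point-source: −20·log₁₀(r/r_ref)), then combine on an intensity basis.
vacuum pump: 79.2 − 20·log₁₀(9.8/1.1) = 79.2 − 19.00 = 60.20 dB SPL.
blower: 76.3 − 20·log₁₀(10.5/1.1) = 76.3 − 19.60 = 56.70 dB SPL.
server rack: 77.2 − 20·log₁₀(10.4/1.1) = 77.2 − 19.51 = 57.69 dB SPL.
shot-blast cabinet: 102.1 − 20·log₁₀(5.6/1.1) = 102.1 − 14.14 = 87.96 dB SPL.
Σ 10^(L/10) = 6.279e+08 → L_total = 10·log₁₀(6.279e+08) = 87.98 dB SPL.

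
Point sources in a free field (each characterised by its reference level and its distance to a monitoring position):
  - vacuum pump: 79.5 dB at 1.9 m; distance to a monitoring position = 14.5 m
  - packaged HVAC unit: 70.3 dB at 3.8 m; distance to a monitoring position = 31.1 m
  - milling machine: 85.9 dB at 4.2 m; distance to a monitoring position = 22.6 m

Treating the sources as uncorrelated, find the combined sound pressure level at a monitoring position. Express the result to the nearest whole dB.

72 dB

Apply inverse-square spreading to bring every level to the receiver, then sum 10^(L/10).
vacuum pump: 79.5 − 20·log₁₀(14.5/1.9) = 79.5 − 17.65 = 61.85 dB.
packaged HVAC unit: 70.3 − 20·log₁₀(31.1/3.8) = 70.3 − 18.26 = 52.04 dB.
milling machine: 85.9 − 20·log₁₀(22.6/4.2) = 85.9 − 14.62 = 71.28 dB.
Σ 10^(L/10) = 1.513e+07 → L_total = 10·log₁₀(1.513e+07) = 71.80 dB.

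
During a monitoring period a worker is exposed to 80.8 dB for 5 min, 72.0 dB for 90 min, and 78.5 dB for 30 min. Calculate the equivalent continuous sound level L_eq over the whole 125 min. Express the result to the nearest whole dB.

L_eq = 10·log₁₀[(1/T)·Σ tᵢ·10^(Lᵢ/10)] with T = 125 min.
Σ tᵢ·10^(Lᵢ/10) = 5·10^(80.8/10) + 90·10^(72.0/10) + 30·10^(78.5/10) = 4.151e+09.
L_eq = 10·log₁₀(4.151e+09/125) = 75.21 dB.

75 dB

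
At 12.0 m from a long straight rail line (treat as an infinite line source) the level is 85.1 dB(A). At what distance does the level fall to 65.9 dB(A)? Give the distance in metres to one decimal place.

Line-source spreading drops the level by 10·log₁₀(r₂/r₁); inverting, r₂/r₁ = 10^(ΔL/10).
r₂ = 12.0·10^((85.1−65.9)/10) = 12.0·10^(19.2/10) = 998.12 m.

998.1 m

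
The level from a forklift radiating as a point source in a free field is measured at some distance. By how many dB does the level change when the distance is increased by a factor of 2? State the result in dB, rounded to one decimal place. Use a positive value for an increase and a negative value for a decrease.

-6.0 dB

With spherical spreading the level changes by −20·log₁₀(r₂/r₁).
ΔL = −20·log₁₀(2) = -6.02 dB.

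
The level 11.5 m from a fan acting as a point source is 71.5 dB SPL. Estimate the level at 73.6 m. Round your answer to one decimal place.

55.4 dB SPL

For a point source, L₂ = L₁ − 20·log₁₀(r₂/r₁).
L₂ = 71.5 − 20·log₁₀(73.6/11.5) = 71.5 − 16.124 = 55.38 dB SPL.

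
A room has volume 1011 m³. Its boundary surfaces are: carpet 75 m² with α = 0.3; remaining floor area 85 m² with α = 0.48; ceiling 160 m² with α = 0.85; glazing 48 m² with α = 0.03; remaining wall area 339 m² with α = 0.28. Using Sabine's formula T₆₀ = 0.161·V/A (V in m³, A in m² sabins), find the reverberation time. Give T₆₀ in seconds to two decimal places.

0.55 s

Summing Sᵢαᵢ: 75·0.3 + 85·0.48 + 160·0.85 + 48·0.03 + 339·0.28 = 295.66 m².
T₆₀ = 0.161 × 1011 / 295.66 = 0.551 s.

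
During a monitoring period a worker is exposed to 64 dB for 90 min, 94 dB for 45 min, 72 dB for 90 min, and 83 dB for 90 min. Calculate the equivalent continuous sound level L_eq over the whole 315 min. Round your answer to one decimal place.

86.2 dB

L_eq = 10·log₁₀[(1/T)·Σ tᵢ·10^(Lᵢ/10)] with T = 315 min.
Σ tᵢ·10^(Lᵢ/10) = 90·10^(64/10) + 45·10^(94/10) + 90·10^(72/10) + 90·10^(83/10) = 1.326e+11.
L_eq = 10·log₁₀(1.326e+11/315) = 86.24 dB.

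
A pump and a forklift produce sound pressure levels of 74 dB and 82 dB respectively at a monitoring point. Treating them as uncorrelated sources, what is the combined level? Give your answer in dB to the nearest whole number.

For uncorrelated sources the intensities add, so convert each level to linear form, sum, and take 10·log₁₀ of the total.
Σ 10^(L/10) = 10^(74/10) + 10^(82/10) = 1.836e+08.
L_total = 10·log₁₀(1.836e+08) = 82.64 dB.

83 dB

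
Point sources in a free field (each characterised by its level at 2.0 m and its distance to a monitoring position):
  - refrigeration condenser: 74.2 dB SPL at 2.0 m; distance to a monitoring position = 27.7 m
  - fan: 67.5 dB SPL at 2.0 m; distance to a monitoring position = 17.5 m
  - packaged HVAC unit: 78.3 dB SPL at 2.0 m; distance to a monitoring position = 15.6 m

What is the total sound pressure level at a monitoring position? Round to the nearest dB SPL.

61 dB SPL

Apply inverse-square spreading to bring every level to the receiver, then sum 10^(L/10).
refrigeration condenser: 74.2 − 20·log₁₀(27.7/2.0) = 74.2 − 22.83 = 51.37 dB SPL.
fan: 67.5 − 20·log₁₀(17.5/2.0) = 67.5 − 18.84 = 48.66 dB SPL.
packaged HVAC unit: 78.3 − 20·log₁₀(15.6/2.0) = 78.3 − 17.84 = 60.46 dB SPL.
Σ 10^(L/10) = 1.322e+06 → L_total = 10·log₁₀(1.322e+06) = 61.21 dB SPL.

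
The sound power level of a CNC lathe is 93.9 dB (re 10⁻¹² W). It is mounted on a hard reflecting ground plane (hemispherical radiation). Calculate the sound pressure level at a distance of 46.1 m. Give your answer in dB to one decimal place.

52.6 dB

Free-field hemispherical radiation: L_p = L_w − 10·log₁₀(2π·r²), r = 46.1 m.
2π·r² = 1.335e+04 m², 10·log₁₀ of that is 41.256 dB.
L_p = 93.9 − 41.256 = 52.64 dB.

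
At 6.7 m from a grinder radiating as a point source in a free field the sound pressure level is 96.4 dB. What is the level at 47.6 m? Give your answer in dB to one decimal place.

79.4 dB

Spherical spreading from a point source gives a 20·log₁₀(r₂/r₁) drop.
L₂ = 96.4 − 20·log₁₀(47.6/6.7) = 96.4 − 17.031 = 79.37 dB.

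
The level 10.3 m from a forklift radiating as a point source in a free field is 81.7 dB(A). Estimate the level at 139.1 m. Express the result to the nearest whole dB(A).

Point-source attenuation: ΔL = 20·log₁₀(r₂/r₁) = 20·log₁₀(139.1/10.3) = 22.610 dB.
L₂ = 81.7 − 20·log₁₀(139.1/10.3) = 81.7 − 22.610 = 59.09 dB(A).

59 dB(A)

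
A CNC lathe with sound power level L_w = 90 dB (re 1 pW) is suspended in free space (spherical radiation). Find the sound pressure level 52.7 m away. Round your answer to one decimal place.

The power spreads over a sphere of area 4π·r², so L_p = L_w − 10·log₁₀(4π·r²).
4π·r² = 3.49e+04 m², 10·log₁₀ of that is 45.428 dB.
L_p = 90 − 45.428 = 44.57 dB.

44.6 dB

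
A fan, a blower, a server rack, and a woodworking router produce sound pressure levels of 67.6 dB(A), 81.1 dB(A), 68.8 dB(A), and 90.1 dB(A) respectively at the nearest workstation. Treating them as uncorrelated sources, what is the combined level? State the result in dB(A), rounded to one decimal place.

Incoherent sources combine by intensity addition: L_total = 10·log₁₀(Σ 10^(L_i/10)).
Σ 10^(L/10) = 10^(67.6/10) + 10^(81.1/10) + 10^(68.8/10) + 10^(90.1/10) = 1.165e+09.
L_total = 10·log₁₀(1.165e+09) = 90.66 dB(A).

90.7 dB(A)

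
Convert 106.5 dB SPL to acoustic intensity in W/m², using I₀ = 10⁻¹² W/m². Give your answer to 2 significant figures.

L = 10·log₁₀(I/I₀) ⇒ I = I₀·10^(L/10) = 10⁻¹² × 10^10.65.

0.045 W/m²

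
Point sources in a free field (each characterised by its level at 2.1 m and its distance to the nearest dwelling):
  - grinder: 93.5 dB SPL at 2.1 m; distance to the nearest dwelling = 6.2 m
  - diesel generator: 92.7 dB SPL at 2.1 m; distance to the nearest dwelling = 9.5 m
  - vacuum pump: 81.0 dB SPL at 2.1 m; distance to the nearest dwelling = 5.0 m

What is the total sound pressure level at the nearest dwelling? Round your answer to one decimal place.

Propagate each source to the receiver with L = L_ref − 20·log₁₀(r/r_ref), then add intensities.
grinder: 93.5 − 20·log₁₀(6.2/2.1) = 93.5 − 9.40 = 84.10 dB SPL.
diesel generator: 92.7 − 20·log₁₀(9.5/2.1) = 92.7 − 13.11 = 79.59 dB SPL.
vacuum pump: 81.0 − 20·log₁₀(5.0/2.1) = 81.0 − 7.54 = 73.46 dB SPL.
Σ 10^(L/10) = 3.700e+08 → L_total = 10·log₁₀(3.700e+08) = 85.68 dB SPL.

85.7 dB SPL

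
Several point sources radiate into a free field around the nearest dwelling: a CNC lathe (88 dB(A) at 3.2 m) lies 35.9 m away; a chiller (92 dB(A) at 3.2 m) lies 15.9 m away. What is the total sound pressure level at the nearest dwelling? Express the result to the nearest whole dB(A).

78 dB(A)

Apply inverse-square spreading to bring every level to the receiver, then sum 10^(L/10).
CNC lathe: 88 − 20·log₁₀(35.9/3.2) = 88 − 21.00 = 67.00 dB(A).
chiller: 92 − 20·log₁₀(15.9/3.2) = 92 − 13.92 = 78.08 dB(A).
Σ 10^(L/10) = 6.921e+07 → L_total = 10·log₁₀(6.921e+07) = 78.40 dB(A).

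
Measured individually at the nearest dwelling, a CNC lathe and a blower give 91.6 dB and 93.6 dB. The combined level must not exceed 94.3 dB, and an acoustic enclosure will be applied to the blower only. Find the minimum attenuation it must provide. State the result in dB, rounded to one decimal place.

The untreated sources together contribute 10^(91.6/10) = 1.445e+09, i.e. 91.60 dB.
To meet 94.3 dB overall, the treated blower may contribute at most 10^(94.3/10) − 1.445e+09 = 1.246e+09, i.e. 90.96 dB.
So the blower must be reduced from 93.6 to 90.96 dB: IL = 2.64 dB.

2.6 dB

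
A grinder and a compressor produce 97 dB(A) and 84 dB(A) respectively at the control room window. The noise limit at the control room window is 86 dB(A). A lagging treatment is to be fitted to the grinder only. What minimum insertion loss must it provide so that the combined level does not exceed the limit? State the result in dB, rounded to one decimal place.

The untreated sources together contribute 10^(84/10) = 2.512e+08, i.e. 84.00 dB(A).
To meet 86 dB(A) overall, the treated grinder may contribute at most 10^(86/10) − 2.512e+08 = 1.469e+08, i.e. 81.67 dB(A).
Required insertion loss = 97 − 81.67 = 15.33 dB.

15.3 dB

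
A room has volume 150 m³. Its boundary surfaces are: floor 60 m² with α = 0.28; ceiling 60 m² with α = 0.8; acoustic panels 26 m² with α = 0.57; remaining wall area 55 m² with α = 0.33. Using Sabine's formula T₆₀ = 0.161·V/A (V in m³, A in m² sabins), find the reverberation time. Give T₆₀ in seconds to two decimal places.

Summing Sᵢαᵢ: 60·0.28 + 60·0.8 + 26·0.57 + 55·0.33 = 97.77 m².
T₆₀ = 0.161·V/A = 0.161·150/97.77 = 0.247 s.

0.25 s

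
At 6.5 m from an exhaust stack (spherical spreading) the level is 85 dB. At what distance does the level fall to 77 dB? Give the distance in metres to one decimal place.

16.3 m

The 8.0 dB drop corresponds to a distance ratio of 10^(8.0/20) for a point source.
r₂ = 6.5·10^((85−77)/20) = 6.5·10^(8.0/20) = 16.33 m.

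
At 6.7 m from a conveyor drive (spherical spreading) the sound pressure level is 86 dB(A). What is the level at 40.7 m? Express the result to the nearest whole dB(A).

70 dB(A)

For a point source, L₂ = L₁ − 20·log₁₀(r₂/r₁).
L₂ = 86 − 20·log₁₀(40.7/6.7) = 86 − 15.670 = 70.33 dB(A).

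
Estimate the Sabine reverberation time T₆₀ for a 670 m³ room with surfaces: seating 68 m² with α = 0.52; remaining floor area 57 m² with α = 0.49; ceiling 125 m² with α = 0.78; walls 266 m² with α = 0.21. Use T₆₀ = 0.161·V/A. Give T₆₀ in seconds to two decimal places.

Summing Sᵢαᵢ: 68·0.52 + 57·0.49 + 125·0.78 + 266·0.21 = 216.65 m².
T₆₀ = 0.161 × 670 / 216.65 = 0.498 s.

0.50 s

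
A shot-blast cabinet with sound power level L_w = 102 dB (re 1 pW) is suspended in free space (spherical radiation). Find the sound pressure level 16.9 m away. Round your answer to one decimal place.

The power spreads over a sphere of area 4π·r², so L_p = L_w − 10·log₁₀(4π·r²).
4π·r² = 3589 m², 10·log₁₀ of that is 35.550 dB.
L_p = 102 − 35.550 = 66.45 dB.

66.5 dB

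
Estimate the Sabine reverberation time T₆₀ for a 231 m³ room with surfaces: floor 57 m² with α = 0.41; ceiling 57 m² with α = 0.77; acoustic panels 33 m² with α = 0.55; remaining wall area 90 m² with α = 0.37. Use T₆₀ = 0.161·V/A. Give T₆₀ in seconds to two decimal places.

Total absorption A = 57·0.41 + 57·0.77 + 33·0.55 + 90·0.37 = 118.71 m² sabins.
T₆₀ = 0.161 × 231 / 118.71 = 0.313 s.

0.31 s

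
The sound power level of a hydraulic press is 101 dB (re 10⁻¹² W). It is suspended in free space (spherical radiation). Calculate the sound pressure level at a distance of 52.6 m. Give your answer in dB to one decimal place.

55.6 dB

L_p = L_w − 10·log₁₀(4π·r²) with r = 52.6 m.
4π·r² = 3.477e+04 m², 10·log₁₀ of that is 45.412 dB.
L_p = 101 − 45.412 = 55.59 dB.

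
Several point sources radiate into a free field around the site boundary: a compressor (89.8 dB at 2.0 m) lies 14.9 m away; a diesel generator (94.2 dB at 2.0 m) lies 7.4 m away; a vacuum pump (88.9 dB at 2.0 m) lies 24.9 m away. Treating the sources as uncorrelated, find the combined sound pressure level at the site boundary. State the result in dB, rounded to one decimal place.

First find each source's level at the receiver (point-source: −20·log₁₀(r/r_ref)), then combine on an intensity basis.
compressor: 89.8 − 20·log₁₀(14.9/2.0) = 89.8 − 17.44 = 72.36 dB.
diesel generator: 94.2 − 20·log₁₀(7.4/2.0) = 94.2 − 11.36 = 82.84 dB.
vacuum pump: 88.9 − 20·log₁₀(24.9/2.0) = 88.9 − 21.90 = 67.00 dB.
Σ 10^(L/10) = 2.143e+08 → L_total = 10·log₁₀(2.143e+08) = 83.31 dB.

83.3 dB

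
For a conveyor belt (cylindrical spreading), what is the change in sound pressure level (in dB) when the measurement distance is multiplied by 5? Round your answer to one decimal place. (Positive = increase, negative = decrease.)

-7.0 dB

With cylindrical spreading the level changes by −10·log₁₀(r₂/r₁).
ΔL = −10·log₁₀(5) = -6.99 dB.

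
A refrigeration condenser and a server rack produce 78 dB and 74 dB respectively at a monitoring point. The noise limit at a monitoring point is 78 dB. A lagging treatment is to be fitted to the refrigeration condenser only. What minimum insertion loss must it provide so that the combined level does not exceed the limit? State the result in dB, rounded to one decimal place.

2.2 dB

The untreated sources together contribute 10^(74/10) = 2.512e+07, i.e. 74.00 dB.
To meet 78 dB overall, the treated refrigeration condenser may contribute at most 10^(78/10) − 2.512e+07 = 3.798e+07, i.e. 75.80 dB.
So the refrigeration condenser must be reduced from 78 to 75.80 dB: IL = 2.20 dB.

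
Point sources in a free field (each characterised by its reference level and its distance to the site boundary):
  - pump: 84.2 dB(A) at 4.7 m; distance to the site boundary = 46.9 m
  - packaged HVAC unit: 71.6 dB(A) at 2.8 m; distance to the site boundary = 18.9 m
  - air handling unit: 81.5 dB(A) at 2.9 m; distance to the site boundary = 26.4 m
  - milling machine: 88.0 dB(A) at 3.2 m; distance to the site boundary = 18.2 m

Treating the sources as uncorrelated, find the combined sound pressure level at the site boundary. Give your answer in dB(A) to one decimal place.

73.8 dB(A)

Apply inverse-square spreading to bring every level to the receiver, then sum 10^(L/10).
pump: 84.2 − 20·log₁₀(46.9/4.7) = 84.2 − 19.98 = 64.22 dB(A).
packaged HVAC unit: 71.6 − 20·log₁₀(18.9/2.8) = 71.6 − 16.59 = 55.01 dB(A).
air handling unit: 81.5 − 20·log₁₀(26.4/2.9) = 81.5 − 19.18 = 62.32 dB(A).
milling machine: 88.0 − 20·log₁₀(18.2/3.2) = 88.0 − 15.10 = 72.90 dB(A).
Σ 10^(L/10) = 2.417e+07 → L_total = 10·log₁₀(2.417e+07) = 73.83 dB(A).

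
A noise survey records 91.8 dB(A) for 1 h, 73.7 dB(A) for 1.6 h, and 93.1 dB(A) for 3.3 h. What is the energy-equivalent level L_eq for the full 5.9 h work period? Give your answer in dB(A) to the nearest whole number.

L_eq = 10·log₁₀[(1/T)·Σ tᵢ·10^(Lᵢ/10)] with T = 5.9 h.
Σ tᵢ·10^(Lᵢ/10) = 1·10^(91.8/10) + 1.6·10^(73.7/10) + 3.3·10^(93.1/10) = 8.289e+09.
L_eq = 10·log₁₀(8.289e+09/5.9) = 91.48 dB(A).

91 dB(A)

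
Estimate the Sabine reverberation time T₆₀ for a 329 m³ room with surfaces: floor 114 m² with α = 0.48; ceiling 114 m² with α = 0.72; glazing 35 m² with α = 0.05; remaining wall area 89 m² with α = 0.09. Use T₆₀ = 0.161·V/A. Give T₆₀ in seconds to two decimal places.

0.36 s

A = Σ Sᵢαᵢ = 114·0.48 + 114·0.72 + 35·0.05 + 89·0.09 = 146.56 m².
T₆₀ = 0.161·V/A = 0.161·329/146.56 = 0.361 s.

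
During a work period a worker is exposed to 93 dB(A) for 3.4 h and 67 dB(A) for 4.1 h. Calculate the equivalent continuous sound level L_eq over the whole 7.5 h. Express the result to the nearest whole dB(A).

Weight each interval's intensity by its duration and average over T = 7.5 h:
Σ tᵢ·10^(Lᵢ/10) = 3.4·10^(93/10) + 4.1·10^(67/10) = 6.804e+09.
L_eq = 10·log₁₀(6.804e+09/7.5) = 89.58 dB(A).

90 dB(A)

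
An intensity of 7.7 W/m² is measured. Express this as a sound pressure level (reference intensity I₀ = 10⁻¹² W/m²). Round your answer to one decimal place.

128.9 dB

L = 10·log₁₀(I/I₀) = 10·log₁₀(7.7/10⁻¹²) = 10·log₁₀(7.7×10^12).
L = 10·(0.8865 + 12) = 128.86 dB.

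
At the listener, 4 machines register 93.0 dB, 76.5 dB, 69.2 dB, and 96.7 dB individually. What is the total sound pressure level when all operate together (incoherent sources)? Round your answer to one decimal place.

98.3 dB

Incoherent sources combine by intensity addition: L_total = 10·log₁₀(Σ 10^(L_i/10)).
Σ 10^(L/10) = 10^(93.0/10) + 10^(76.5/10) + 10^(69.2/10) + 10^(96.7/10) = 6.726e+09.
L_total = 10·log₁₀(6.726e+09) = 98.28 dB.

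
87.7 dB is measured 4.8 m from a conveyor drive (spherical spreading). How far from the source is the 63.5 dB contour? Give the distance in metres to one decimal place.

For a point source L₁ − L₂ = 20·log₁₀(r₂/r₁), so r₂ = r₁·10^((L₁−L₂)/20).
r₂ = 4.8·10^((87.7−63.5)/20) = 4.8·10^(24.2/20) = 77.85 m.

77.8 m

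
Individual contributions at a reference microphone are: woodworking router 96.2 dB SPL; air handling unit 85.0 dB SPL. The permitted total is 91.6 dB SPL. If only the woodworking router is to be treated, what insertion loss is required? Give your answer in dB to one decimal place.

Fixed contribution from the other source: Σ 10^(L/10) = 10^(85.0/10) = 3.162e+08 (85.00 dB SPL).
The limit corresponds to 10^(91.6/10) = 1.445e+09; subtracting the fixed part leaves 1.129e+09 for the woodworking router, i.e. 90.53 dB SPL.
Required insertion loss = 96.2 − 90.53 = 5.67 dB.

5.7 dB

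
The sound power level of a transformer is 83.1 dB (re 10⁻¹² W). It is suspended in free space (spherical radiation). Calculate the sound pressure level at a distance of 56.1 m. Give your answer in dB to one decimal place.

37.1 dB

L_p = L_w − 10·log₁₀(4π·r²) with r = 56.1 m.
4π·r² = 3.955e+04 m², 10·log₁₀ of that is 45.971 dB.
L_p = 83.1 − 45.971 = 37.13 dB.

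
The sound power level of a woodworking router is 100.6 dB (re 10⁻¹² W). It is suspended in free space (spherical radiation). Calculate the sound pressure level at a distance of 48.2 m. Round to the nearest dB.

Free-field spherical radiation: L_p = L_w − 10·log₁₀(4π·r²), r = 48.2 m.
4π·r² = 2.919e+04 m², 10·log₁₀ of that is 44.653 dB.
L_p = 100.6 − 44.653 = 55.95 dB.

56 dB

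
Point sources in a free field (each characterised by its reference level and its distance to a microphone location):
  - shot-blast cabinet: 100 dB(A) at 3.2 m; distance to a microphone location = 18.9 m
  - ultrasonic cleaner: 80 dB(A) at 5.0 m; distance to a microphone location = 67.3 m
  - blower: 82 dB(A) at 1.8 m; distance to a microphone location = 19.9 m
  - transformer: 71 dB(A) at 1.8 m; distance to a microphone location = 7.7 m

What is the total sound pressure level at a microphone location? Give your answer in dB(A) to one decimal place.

84.6 dB(A)

First find each source's level at the receiver (point-source: −20·log₁₀(r/r_ref)), then combine on an intensity basis.
shot-blast cabinet: 100 − 20·log₁₀(18.9/3.2) = 100 − 15.43 = 84.57 dB(A).
ultrasonic cleaner: 80 − 20·log₁₀(67.3/5.0) = 80 − 22.58 = 57.42 dB(A).
blower: 82 − 20·log₁₀(19.9/1.8) = 82 − 20.87 = 61.13 dB(A).
transformer: 71 − 20·log₁₀(7.7/1.8) = 71 − 12.62 = 58.38 dB(A).
Σ 10^(L/10) = 2.892e+08 → L_total = 10·log₁₀(2.892e+08) = 84.61 dB(A).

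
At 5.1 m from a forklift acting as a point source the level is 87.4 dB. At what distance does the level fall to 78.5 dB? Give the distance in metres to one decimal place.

14.2 m

Point-source spreading drops the level by 20·log₁₀(r₂/r₁); inverting, r₂/r₁ = 10^(ΔL/20).
r₂ = 5.1·10^((87.4−78.5)/20) = 5.1·10^(8.9/20) = 14.21 m.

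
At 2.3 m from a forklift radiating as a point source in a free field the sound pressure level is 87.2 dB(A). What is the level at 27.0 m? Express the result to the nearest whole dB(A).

66 dB(A)

Point-source attenuation: ΔL = 20·log₁₀(r₂/r₁) = 20·log₁₀(27.0/2.3) = 21.393 dB.
L₂ = 87.2 − 20·log₁₀(27.0/2.3) = 87.2 − 21.393 = 65.81 dB(A).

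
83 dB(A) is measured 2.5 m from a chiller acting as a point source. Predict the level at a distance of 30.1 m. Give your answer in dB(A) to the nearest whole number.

For a point source, L₂ = L₁ − 20·log₁₀(r₂/r₁).
L₂ = 83 − 20·log₁₀(30.1/2.5) = 83 − 21.613 = 61.39 dB(A).

61 dB(A)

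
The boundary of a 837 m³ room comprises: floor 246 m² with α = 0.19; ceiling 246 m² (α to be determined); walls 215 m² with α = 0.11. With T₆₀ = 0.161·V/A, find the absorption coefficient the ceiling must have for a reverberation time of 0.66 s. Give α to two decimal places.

From T₆₀ = 0.161·V/A, the target T₆₀ = 0.66 s needs A = 0.161·837/0.66 = 204.18 m².
Absorption from the other surfaces = 246·0.19 + 215·0.11 = 70.39 m², so the ceiling must supply 133.79 m² over 246 m².
α = 133.79/246 = 0.544.

0.54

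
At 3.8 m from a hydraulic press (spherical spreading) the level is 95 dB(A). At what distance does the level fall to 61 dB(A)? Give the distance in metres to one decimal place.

190.5 m

For a point source L₁ − L₂ = 20·log₁₀(r₂/r₁), so r₂ = r₁·10^((L₁−L₂)/20).
r₂ = 3.8·10^((95−61)/20) = 3.8·10^(34.0/20) = 190.45 m.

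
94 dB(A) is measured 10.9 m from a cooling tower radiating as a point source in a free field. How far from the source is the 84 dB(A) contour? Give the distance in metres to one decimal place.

For a point source L₁ − L₂ = 20·log₁₀(r₂/r₁), so r₂ = r₁·10^((L₁−L₂)/20).
r₂ = 10.9·10^((94−84)/20) = 10.9·10^(10.0/20) = 34.47 m.

34.5 m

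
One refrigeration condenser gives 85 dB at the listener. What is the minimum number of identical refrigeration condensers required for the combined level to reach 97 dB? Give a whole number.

Need L₁ + 10·log₁₀ N ≥ 97, i.e. log₁₀ N ≥ 1.20.
N ≥ 10^(12.0/10) = 15.849, so N = 16.

16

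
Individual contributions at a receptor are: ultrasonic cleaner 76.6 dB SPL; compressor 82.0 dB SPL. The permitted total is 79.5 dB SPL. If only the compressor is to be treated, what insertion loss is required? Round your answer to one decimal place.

The untreated sources together contribute 10^(76.6/10) = 4.571e+07, i.e. 76.60 dB SPL.
To meet 79.5 dB SPL overall, the treated compressor may contribute at most 10^(79.5/10) − 4.571e+07 = 4.342e+07, i.e. 76.38 dB SPL.
Required insertion loss = 82.0 − 76.38 = 5.62 dB.

5.6 dB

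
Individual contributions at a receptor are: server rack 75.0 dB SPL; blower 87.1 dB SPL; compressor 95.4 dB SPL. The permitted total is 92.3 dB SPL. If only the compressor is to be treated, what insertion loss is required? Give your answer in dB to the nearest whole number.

Everything except the compressor sums to 10^(75.0/10) + 10^(87.1/10) = 5.445e+08 in linear terms, 87.36 dB SPL.
To meet 92.3 dB SPL overall, the treated compressor may contribute at most 10^(92.3/10) − 5.445e+08 = 1.154e+09, i.e. 90.62 dB SPL.
Required insertion loss = 95.4 − 90.62 = 4.78 dB.

5 dB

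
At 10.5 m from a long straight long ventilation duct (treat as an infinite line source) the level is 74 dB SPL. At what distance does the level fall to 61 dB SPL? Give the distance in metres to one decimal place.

Line-source spreading drops the level by 10·log₁₀(r₂/r₁); inverting, r₂/r₁ = 10^(ΔL/10).
r₂ = 10.5·10^((74−61)/10) = 10.5·10^(13.0/10) = 209.50 m.

209.5 m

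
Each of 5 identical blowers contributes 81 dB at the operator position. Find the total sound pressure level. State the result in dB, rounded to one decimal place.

N identical incoherent sources raise the level by 10·log₁₀ N.
L_total = 81 + 10·log₁₀(5) = 81 + 6.990 = 87.99 dB.

88.0 dB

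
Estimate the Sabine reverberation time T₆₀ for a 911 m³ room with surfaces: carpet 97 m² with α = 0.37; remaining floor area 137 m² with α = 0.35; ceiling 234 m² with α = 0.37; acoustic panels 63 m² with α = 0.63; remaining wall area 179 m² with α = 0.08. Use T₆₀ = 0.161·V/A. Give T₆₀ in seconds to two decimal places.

Summing Sᵢαᵢ: 97·0.37 + 137·0.35 + 234·0.37 + 63·0.63 + 179·0.08 = 224.43 m².
T₆₀ = 0.161·V/A = 0.161·911/224.43 = 0.654 s.

0.65 s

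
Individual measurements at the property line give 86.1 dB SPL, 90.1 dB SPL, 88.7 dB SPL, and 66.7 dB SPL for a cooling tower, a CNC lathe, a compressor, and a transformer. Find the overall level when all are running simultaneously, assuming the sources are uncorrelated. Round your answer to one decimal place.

93.4 dB SPL

For uncorrelated sources the intensities add, so convert each level to linear form, sum, and take 10·log₁₀ of the total.
Σ 10^(L/10) = 10^(86.1/10) + 10^(90.1/10) + 10^(88.7/10) + 10^(66.7/10) = 2.177e+09.
L_total = 10·log₁₀(2.177e+09) = 93.38 dB SPL.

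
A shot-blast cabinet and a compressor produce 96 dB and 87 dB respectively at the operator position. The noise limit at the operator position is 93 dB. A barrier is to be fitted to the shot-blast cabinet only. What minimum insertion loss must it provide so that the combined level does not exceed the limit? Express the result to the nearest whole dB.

4 dB

The untreated sources together contribute 10^(87/10) = 5.012e+08, i.e. 87.00 dB.
The limit corresponds to 10^(93/10) = 1.995e+09; subtracting the fixed part leaves 1.494e+09 for the shot-blast cabinet, i.e. 91.74 dB.
Required insertion loss = 96 − 91.74 = 4.26 dB.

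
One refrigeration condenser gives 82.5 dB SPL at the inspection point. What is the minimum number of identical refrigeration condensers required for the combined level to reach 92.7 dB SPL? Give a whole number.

Need L₁ + 10·log₁₀ N ≥ 92.7, i.e. log₁₀ N ≥ 1.02.
N ≥ 10^(10.2/10) = 10.471, so N = 11.

11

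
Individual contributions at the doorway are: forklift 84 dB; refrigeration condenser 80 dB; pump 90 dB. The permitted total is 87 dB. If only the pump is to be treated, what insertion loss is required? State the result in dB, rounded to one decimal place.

8.2 dB

Fixed contribution from the other sources: Σ 10^(L/10) = 10^(84/10) + 10^(80/10) = 3.512e+08 (85.46 dB).
The limit corresponds to 10^(87/10) = 5.012e+08; subtracting the fixed part leaves 1.500e+08 for the pump, i.e. 81.76 dB.
So the pump must be reduced from 90 to 81.76 dB: IL = 8.24 dB.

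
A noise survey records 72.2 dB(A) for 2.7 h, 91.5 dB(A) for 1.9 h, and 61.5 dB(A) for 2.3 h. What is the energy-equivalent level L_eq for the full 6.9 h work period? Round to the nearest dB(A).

The energy average is taken in the linear domain: L_eq = 10·log₁₀[(Σ tᵢ·10^(Lᵢ/10))/T], T = 6.9 h.
Σ tᵢ·10^(Lᵢ/10) = 2.7·10^(72.2/10) + 1.9·10^(91.5/10) + 2.3·10^(61.5/10) = 2.732e+09.
L_eq = 10·log₁₀(2.732e+09/6.9) = 85.98 dB(A).

86 dB(A)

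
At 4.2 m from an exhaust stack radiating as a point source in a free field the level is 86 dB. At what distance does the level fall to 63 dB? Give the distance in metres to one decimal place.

59.3 m

The 23.0 dB drop corresponds to a distance ratio of 10^(23.0/20) for a point source.
r₂ = 4.2·10^((86−63)/20) = 4.2·10^(23.0/20) = 59.33 m.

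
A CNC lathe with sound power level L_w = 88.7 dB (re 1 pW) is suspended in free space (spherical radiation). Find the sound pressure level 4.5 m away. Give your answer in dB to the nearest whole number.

65 dB

L_p = L_w − 10·log₁₀(4π·r²) with r = 4.5 m.
4π·r² = 254.5 m², 10·log₁₀ of that is 24.056 dB.
L_p = 88.7 − 24.056 = 64.64 dB.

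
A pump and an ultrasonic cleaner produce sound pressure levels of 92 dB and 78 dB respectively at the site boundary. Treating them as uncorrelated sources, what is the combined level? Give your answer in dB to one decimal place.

Incoherent sources combine by intensity addition: L_total = 10·log₁₀(Σ 10^(L_i/10)).
Σ 10^(L/10) = 10^(92/10) + 10^(78/10) = 1.648e+09.
L_total = 10·log₁₀(1.648e+09) = 92.17 dB.

92.2 dB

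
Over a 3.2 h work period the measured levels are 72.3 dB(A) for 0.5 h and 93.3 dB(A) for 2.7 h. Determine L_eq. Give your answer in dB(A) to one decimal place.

The energy average is taken in the linear domain: L_eq = 10·log₁₀[(Σ tᵢ·10^(Lᵢ/10))/T], T = 3.2 h.
Σ tᵢ·10^(Lᵢ/10) = 0.5·10^(72.3/10) + 2.7·10^(93.3/10) = 5.781e+09.
L_eq = 10·log₁₀(5.781e+09/3.2) = 92.57 dB(A).

92.6 dB(A)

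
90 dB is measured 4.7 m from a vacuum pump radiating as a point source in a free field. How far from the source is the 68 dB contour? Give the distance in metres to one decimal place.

Point-source spreading drops the level by 20·log₁₀(r₂/r₁); inverting, r₂/r₁ = 10^(ΔL/20).
r₂ = 4.7·10^((90−68)/20) = 4.7·10^(22.0/20) = 59.17 m.

59.2 m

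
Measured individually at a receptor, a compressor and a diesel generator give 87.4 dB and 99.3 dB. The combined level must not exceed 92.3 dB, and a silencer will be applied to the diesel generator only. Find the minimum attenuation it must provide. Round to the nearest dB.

Everything except the diesel generator sums to 10^(87.4/10) = 5.495e+08 in linear terms, 87.40 dB.
The limit corresponds to 10^(92.3/10) = 1.698e+09; subtracting the fixed part leaves 1.149e+09 for the diesel generator, i.e. 90.60 dB.
Required insertion loss = 99.3 − 90.60 = 8.70 dB.

9 dB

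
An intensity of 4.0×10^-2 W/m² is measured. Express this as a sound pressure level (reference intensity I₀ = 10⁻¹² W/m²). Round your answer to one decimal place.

106.0 dB

L = 10·log₁₀(I/I₀) = 10·log₁₀(4.0×10^-2/10⁻¹²) = 10·log₁₀(4.0×10^10).
L = 10·(0.6021 + 10) = 106.02 dB.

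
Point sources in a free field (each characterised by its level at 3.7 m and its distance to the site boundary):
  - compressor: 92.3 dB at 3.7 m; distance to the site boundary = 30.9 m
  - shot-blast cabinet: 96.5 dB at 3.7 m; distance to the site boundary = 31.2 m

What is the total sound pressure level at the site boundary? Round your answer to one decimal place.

79.4 dB

First find each source's level at the receiver (point-source: −20·log₁₀(r/r_ref)), then combine on an intensity basis.
compressor: 92.3 − 20·log₁₀(30.9/3.7) = 92.3 − 18.44 = 73.86 dB.
shot-blast cabinet: 96.5 − 20·log₁₀(31.2/3.7) = 96.5 − 18.52 = 77.98 dB.
Σ 10^(L/10) = 8.717e+07 → L_total = 10·log₁₀(8.717e+07) = 79.40 dB.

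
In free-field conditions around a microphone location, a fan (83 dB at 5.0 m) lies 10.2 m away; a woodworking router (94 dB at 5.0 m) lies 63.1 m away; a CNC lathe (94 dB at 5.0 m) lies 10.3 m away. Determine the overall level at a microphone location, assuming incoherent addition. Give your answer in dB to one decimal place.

88.2 dB

Apply inverse-square spreading to bring every level to the receiver, then sum 10^(L/10).
fan: 83 − 20·log₁₀(10.2/5.0) = 83 − 6.19 = 76.81 dB.
woodworking router: 94 − 20·log₁₀(63.1/5.0) = 94 − 22.02 = 71.98 dB.
CNC lathe: 94 − 20·log₁₀(10.3/5.0) = 94 − 6.28 = 87.72 dB.
Σ 10^(L/10) = 6.556e+08 → L_total = 10·log₁₀(6.556e+08) = 88.17 dB.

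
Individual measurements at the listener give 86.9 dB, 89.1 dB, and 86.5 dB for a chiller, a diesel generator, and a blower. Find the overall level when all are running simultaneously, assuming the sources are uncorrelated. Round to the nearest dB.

Incoherent sources combine by intensity addition: L_total = 10·log₁₀(Σ 10^(L_i/10)).
Σ 10^(L/10) = 10^(86.9/10) + 10^(89.1/10) + 10^(86.5/10) = 1.749e+09.
L_total = 10·log₁₀(1.749e+09) = 92.43 dB.

92 dB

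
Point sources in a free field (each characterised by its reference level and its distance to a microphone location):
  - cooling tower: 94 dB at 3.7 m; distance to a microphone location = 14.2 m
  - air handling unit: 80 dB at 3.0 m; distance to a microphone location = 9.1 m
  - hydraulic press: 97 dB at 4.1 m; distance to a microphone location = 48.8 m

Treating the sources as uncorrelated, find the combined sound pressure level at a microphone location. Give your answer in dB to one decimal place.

Apply inverse-square spreading to bring every level to the receiver, then sum 10^(L/10).
cooling tower: 94 − 20·log₁₀(14.2/3.7) = 94 − 11.68 = 82.32 dB.
air handling unit: 80 − 20·log₁₀(9.1/3.0) = 80 − 9.64 = 70.36 dB.
hydraulic press: 97 − 20·log₁₀(48.8/4.1) = 97 − 21.51 = 75.49 dB.
Σ 10^(L/10) = 2.168e+08 → L_total = 10·log₁₀(2.168e+08) = 83.36 dB.

83.4 dB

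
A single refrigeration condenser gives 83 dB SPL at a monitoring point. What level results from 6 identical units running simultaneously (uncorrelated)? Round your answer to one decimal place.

L_total = L₁ + 10·log₁₀ N for N identical incoherent sources.
L_total = 83 + 10·log₁₀(6) = 83 + 7.782 = 90.78 dB SPL.

90.8 dB SPL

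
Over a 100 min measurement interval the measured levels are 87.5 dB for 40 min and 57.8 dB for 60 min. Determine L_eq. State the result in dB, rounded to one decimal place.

The energy average is taken in the linear domain: L_eq = 10·log₁₀[(Σ tᵢ·10^(Lᵢ/10))/T], T = 100 min.
Σ tᵢ·10^(Lᵢ/10) = 40·10^(87.5/10) + 60·10^(57.8/10) = 2.253e+10.
L_eq = 10·log₁₀(2.253e+10/100) = 83.53 dB.

83.5 dB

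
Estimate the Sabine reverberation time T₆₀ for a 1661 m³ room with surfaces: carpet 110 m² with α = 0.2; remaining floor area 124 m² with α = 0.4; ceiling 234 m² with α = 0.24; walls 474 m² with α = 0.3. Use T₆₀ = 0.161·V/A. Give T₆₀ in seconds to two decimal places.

0.99 s

A = Σ Sᵢαᵢ = 110·0.2 + 124·0.4 + 234·0.24 + 474·0.3 = 269.96 m².
T₆₀ = 0.161 × 1661 / 269.96 = 0.991 s.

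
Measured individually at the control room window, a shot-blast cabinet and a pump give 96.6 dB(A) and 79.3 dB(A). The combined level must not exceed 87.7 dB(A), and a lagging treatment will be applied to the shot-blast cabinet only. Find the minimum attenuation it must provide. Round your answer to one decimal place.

The untreated sources together contribute 10^(79.3/10) = 8.511e+07, i.e. 79.30 dB(A).
To meet 87.7 dB(A) overall, the treated shot-blast cabinet may contribute at most 10^(87.7/10) − 8.511e+07 = 5.037e+08, i.e. 87.02 dB(A).
Required insertion loss = 96.6 − 87.02 = 9.58 dB.

9.6 dB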